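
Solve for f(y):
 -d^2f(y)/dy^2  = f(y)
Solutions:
 f(y) = C1*sin(y) + C2*cos(y)


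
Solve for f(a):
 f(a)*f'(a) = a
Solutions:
 f(a) = -sqrt(C1 + a^2)
 f(a) = sqrt(C1 + a^2)


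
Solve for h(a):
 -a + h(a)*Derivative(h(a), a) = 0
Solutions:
 h(a) = -sqrt(C1 + a^2)
 h(a) = sqrt(C1 + a^2)


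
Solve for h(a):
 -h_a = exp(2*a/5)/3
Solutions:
 h(a) = C1 - 5*exp(2*a/5)/6


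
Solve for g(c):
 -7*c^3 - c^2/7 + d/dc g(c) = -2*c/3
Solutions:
 g(c) = C1 + 7*c^4/4 + c^3/21 - c^2/3


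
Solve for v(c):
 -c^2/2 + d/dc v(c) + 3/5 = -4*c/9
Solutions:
 v(c) = C1 + c^3/6 - 2*c^2/9 - 3*c/5


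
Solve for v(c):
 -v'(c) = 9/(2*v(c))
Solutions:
 v(c) = -sqrt(C1 - 9*c)
 v(c) = sqrt(C1 - 9*c)


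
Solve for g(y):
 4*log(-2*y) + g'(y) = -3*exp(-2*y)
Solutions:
 g(y) = C1 - 4*y*log(-y) + 4*y*(1 - log(2)) + 3*exp(-2*y)/2


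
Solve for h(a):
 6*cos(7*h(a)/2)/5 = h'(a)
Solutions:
 -6*a/5 - log(sin(7*h(a)/2) - 1)/7 + log(sin(7*h(a)/2) + 1)/7 = C1


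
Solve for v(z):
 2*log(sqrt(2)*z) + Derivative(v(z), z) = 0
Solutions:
 v(z) = C1 - 2*z*log(z) - z*log(2) + 2*z


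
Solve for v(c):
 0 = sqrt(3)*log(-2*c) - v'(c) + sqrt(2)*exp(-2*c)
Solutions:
 v(c) = C1 + sqrt(3)*c*log(-c) + sqrt(3)*c*(-1 + log(2)) - sqrt(2)*exp(-2*c)/2


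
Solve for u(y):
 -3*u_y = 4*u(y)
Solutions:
 u(y) = C1*exp(-4*y/3)


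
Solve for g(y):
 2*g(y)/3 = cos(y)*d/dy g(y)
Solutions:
 g(y) = C1*(sin(y) + 1)^(1/3)/(sin(y) - 1)^(1/3)


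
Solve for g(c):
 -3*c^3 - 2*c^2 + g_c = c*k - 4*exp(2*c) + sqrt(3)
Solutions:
 g(c) = C1 + 3*c^4/4 + 2*c^3/3 + c^2*k/2 + sqrt(3)*c - 2*exp(2*c)


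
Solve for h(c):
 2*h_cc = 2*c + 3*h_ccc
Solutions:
 h(c) = C1 + C2*c + C3*exp(2*c/3) + c^3/6 + 3*c^2/4


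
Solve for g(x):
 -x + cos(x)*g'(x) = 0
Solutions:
 g(x) = C1 + Integral(x/cos(x), x)


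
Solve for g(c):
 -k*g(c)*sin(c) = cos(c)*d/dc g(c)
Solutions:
 g(c) = C1*exp(k*log(cos(c)))


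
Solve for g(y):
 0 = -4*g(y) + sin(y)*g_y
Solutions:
 g(y) = C1*(cos(y)^2 - 2*cos(y) + 1)/(cos(y)^2 + 2*cos(y) + 1)


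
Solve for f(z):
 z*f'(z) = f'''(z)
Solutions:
 f(z) = C1 + Integral(C2*airyai(z) + C3*airybi(z), z)


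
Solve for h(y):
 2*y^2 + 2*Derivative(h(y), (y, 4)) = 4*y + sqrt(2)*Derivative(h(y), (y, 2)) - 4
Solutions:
 h(y) = C1 + C2*y + C3*exp(-2^(3/4)*y/2) + C4*exp(2^(3/4)*y/2) + sqrt(2)*y^4/12 - sqrt(2)*y^3/3 + y^2*(sqrt(2) + 2)


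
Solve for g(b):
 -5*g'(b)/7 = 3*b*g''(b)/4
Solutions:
 g(b) = C1 + C2*b^(1/21)


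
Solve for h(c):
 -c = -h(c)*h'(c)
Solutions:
 h(c) = -sqrt(C1 + c^2)
 h(c) = sqrt(C1 + c^2)


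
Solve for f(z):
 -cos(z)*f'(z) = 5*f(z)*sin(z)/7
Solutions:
 f(z) = C1*cos(z)^(5/7)


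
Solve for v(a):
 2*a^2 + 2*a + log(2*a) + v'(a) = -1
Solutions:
 v(a) = C1 - 2*a^3/3 - a^2 - a*log(a) - a*log(2)


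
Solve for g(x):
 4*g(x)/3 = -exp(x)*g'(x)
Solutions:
 g(x) = C1*exp(4*exp(-x)/3)


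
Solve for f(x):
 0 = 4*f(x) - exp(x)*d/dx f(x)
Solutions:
 f(x) = C1*exp(-4*exp(-x))


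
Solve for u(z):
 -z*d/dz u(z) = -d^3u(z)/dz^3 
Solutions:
 u(z) = C1 + Integral(C2*airyai(z) + C3*airybi(z), z)


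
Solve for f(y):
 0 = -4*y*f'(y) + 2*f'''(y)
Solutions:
 f(y) = C1 + Integral(C2*airyai(2^(1/3)*y) + C3*airybi(2^(1/3)*y), y)


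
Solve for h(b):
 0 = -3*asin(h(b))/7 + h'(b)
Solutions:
 Integral(1/asin(_y), (_y, h(b))) = C1 + 3*b/7


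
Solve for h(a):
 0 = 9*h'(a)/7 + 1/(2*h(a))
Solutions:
 h(a) = -sqrt(C1 - 7*a)/3
 h(a) = sqrt(C1 - 7*a)/3


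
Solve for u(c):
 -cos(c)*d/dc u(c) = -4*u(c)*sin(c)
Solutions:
 u(c) = C1/cos(c)^4


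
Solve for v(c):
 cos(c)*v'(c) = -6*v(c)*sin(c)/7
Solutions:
 v(c) = C1*cos(c)^(6/7)


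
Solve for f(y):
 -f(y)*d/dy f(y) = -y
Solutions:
 f(y) = -sqrt(C1 + y^2)
 f(y) = sqrt(C1 + y^2)


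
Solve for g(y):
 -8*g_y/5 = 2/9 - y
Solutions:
 g(y) = C1 + 5*y^2/16 - 5*y/36


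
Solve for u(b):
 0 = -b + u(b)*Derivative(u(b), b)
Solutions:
 u(b) = -sqrt(C1 + b^2)
 u(b) = sqrt(C1 + b^2)


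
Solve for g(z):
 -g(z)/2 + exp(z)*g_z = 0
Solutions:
 g(z) = C1*exp(-exp(-z)/2)


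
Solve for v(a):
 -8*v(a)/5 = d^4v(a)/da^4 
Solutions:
 v(a) = (C1*sin(2^(1/4)*5^(3/4)*a/5) + C2*cos(2^(1/4)*5^(3/4)*a/5))*exp(-2^(1/4)*5^(3/4)*a/5) + (C3*sin(2^(1/4)*5^(3/4)*a/5) + C4*cos(2^(1/4)*5^(3/4)*a/5))*exp(2^(1/4)*5^(3/4)*a/5)


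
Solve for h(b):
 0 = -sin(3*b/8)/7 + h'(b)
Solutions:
 h(b) = C1 - 8*cos(3*b/8)/21


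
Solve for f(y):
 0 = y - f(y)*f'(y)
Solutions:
 f(y) = -sqrt(C1 + y^2)
 f(y) = sqrt(C1 + y^2)


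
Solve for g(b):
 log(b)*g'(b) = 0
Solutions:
 g(b) = C1


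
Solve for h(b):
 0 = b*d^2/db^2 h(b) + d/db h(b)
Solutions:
 h(b) = C1 + C2*log(b)


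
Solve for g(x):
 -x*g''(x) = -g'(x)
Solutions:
 g(x) = C1 + C2*x^2


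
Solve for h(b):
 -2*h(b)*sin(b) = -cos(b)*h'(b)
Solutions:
 h(b) = C1/cos(b)^2


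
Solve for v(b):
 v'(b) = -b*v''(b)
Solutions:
 v(b) = C1 + C2*log(b)


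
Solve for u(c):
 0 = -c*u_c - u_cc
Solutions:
 u(c) = C1 + C2*erf(sqrt(2)*c/2)


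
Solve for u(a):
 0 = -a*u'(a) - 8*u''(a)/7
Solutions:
 u(a) = C1 + C2*erf(sqrt(7)*a/4)


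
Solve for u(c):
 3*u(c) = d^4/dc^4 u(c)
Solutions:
 u(c) = C1*exp(-3^(1/4)*c) + C2*exp(3^(1/4)*c) + C3*sin(3^(1/4)*c) + C4*cos(3^(1/4)*c)


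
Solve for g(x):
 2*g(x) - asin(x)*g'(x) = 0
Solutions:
 g(x) = C1*exp(2*Integral(1/asin(x), x))


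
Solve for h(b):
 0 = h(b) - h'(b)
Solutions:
 h(b) = C1*exp(b)


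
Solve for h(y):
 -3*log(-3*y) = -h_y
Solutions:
 h(y) = C1 + 3*y*log(-y) + 3*y*(-1 + log(3))


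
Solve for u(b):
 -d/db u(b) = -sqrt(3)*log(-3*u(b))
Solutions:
 -sqrt(3)*Integral(1/(log(-_y) + log(3)), (_y, u(b)))/3 = C1 - b


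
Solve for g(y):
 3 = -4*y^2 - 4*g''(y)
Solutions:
 g(y) = C1 + C2*y - y^4/12 - 3*y^2/8


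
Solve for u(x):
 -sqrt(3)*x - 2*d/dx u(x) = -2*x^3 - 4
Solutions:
 u(x) = C1 + x^4/4 - sqrt(3)*x^2/4 + 2*x


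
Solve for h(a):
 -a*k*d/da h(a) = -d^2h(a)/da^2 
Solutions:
 h(a) = Piecewise((-sqrt(2)*sqrt(pi)*C1*erf(sqrt(2)*a*sqrt(-k)/2)/(2*sqrt(-k)) - C2, (k > 0) | (k < 0)), (-C1*a - C2, True))


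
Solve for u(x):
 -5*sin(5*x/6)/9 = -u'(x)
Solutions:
 u(x) = C1 - 2*cos(5*x/6)/3


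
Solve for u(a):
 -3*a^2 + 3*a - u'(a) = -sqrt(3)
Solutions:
 u(a) = C1 - a^3 + 3*a^2/2 + sqrt(3)*a


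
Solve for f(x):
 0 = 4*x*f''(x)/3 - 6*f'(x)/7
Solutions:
 f(x) = C1 + C2*x^(23/14)


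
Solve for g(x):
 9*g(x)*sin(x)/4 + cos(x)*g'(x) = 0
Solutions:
 g(x) = C1*cos(x)^(9/4)


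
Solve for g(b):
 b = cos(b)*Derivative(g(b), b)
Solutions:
 g(b) = C1 + Integral(b/cos(b), b)


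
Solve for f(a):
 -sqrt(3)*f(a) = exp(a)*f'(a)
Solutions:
 f(a) = C1*exp(sqrt(3)*exp(-a))


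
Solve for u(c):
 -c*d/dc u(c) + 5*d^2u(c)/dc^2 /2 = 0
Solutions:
 u(c) = C1 + C2*erfi(sqrt(5)*c/5)


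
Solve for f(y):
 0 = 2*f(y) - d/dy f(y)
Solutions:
 f(y) = C1*exp(2*y)


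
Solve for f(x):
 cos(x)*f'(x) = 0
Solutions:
 f(x) = C1


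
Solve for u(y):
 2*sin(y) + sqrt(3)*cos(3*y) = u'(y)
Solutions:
 u(y) = C1 + sqrt(3)*sin(3*y)/3 - 2*cos(y)


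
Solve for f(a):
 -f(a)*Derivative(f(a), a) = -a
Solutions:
 f(a) = -sqrt(C1 + a^2)
 f(a) = sqrt(C1 + a^2)


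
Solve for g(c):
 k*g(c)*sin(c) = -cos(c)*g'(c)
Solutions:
 g(c) = C1*exp(k*log(cos(c)))


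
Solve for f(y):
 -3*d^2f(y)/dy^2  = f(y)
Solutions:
 f(y) = C1*sin(sqrt(3)*y/3) + C2*cos(sqrt(3)*y/3)


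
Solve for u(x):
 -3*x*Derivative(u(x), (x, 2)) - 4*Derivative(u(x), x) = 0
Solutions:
 u(x) = C1 + C2/x^(1/3)


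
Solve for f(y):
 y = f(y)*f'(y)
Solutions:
 f(y) = -sqrt(C1 + y^2)
 f(y) = sqrt(C1 + y^2)


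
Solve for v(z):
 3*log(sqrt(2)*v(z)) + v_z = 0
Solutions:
 2*Integral(1/(2*log(_y) + log(2)), (_y, v(z)))/3 = C1 - z


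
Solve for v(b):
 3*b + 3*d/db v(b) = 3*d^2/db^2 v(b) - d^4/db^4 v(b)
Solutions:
 v(b) = C1 + C2*exp(2^(1/3)*b*(2/(sqrt(5) + 3)^(1/3) + 2^(1/3)*(sqrt(5) + 3)^(1/3))/4)*sin(2^(1/3)*sqrt(3)*b*(-2^(1/3)*(sqrt(5) + 3)^(1/3) + 2/(sqrt(5) + 3)^(1/3))/4) + C3*exp(2^(1/3)*b*(2/(sqrt(5) + 3)^(1/3) + 2^(1/3)*(sqrt(5) + 3)^(1/3))/4)*cos(2^(1/3)*sqrt(3)*b*(-2^(1/3)*(sqrt(5) + 3)^(1/3) + 2/(sqrt(5) + 3)^(1/3))/4) + C4*exp(-2^(1/3)*b*((sqrt(5) + 3)^(-1/3) + 2^(1/3)*(sqrt(5) + 3)^(1/3)/2)) - b^2/2 - b


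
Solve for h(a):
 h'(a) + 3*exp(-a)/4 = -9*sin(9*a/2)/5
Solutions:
 h(a) = C1 + 2*cos(9*a/2)/5 + 3*exp(-a)/4


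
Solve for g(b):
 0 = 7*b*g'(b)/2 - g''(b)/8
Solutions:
 g(b) = C1 + C2*erfi(sqrt(14)*b)


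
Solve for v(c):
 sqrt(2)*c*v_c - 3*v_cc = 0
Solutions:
 v(c) = C1 + C2*erfi(2^(3/4)*sqrt(3)*c/6)


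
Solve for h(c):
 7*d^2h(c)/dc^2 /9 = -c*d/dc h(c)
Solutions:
 h(c) = C1 + C2*erf(3*sqrt(14)*c/14)


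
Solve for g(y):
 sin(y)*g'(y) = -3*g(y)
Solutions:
 g(y) = C1*(cos(y) + 1)^(3/2)/(cos(y) - 1)^(3/2)


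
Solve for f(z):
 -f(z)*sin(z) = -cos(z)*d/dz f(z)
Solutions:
 f(z) = C1/cos(z)


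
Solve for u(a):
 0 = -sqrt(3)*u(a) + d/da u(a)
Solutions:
 u(a) = C1*exp(sqrt(3)*a)


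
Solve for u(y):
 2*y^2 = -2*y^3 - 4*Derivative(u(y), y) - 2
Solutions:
 u(y) = C1 - y^4/8 - y^3/6 - y/2


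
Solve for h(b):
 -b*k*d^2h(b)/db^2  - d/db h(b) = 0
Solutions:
 h(b) = C1 + b^(((re(k) - 1)*re(k) + im(k)^2)/(re(k)^2 + im(k)^2))*(C2*sin(log(b)*Abs(im(k))/(re(k)^2 + im(k)^2)) + C3*cos(log(b)*im(k)/(re(k)^2 + im(k)^2)))


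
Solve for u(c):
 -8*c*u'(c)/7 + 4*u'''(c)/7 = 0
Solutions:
 u(c) = C1 + Integral(C2*airyai(2^(1/3)*c) + C3*airybi(2^(1/3)*c), c)


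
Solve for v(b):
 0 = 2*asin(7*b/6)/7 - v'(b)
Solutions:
 v(b) = C1 + 2*b*asin(7*b/6)/7 + 2*sqrt(36 - 49*b^2)/49


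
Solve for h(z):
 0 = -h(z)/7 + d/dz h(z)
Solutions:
 h(z) = C1*exp(z/7)


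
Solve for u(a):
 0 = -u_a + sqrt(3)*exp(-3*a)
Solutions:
 u(a) = C1 - sqrt(3)*exp(-3*a)/3


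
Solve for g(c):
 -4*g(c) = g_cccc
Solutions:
 g(c) = (C1*sin(c) + C2*cos(c))*exp(-c) + (C3*sin(c) + C4*cos(c))*exp(c)


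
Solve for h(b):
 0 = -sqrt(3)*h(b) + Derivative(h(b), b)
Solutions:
 h(b) = C1*exp(sqrt(3)*b)


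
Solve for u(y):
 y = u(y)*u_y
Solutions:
 u(y) = -sqrt(C1 + y^2)
 u(y) = sqrt(C1 + y^2)


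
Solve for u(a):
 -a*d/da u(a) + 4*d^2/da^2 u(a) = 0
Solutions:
 u(a) = C1 + C2*erfi(sqrt(2)*a/4)


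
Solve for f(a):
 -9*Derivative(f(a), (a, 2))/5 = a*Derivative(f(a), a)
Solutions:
 f(a) = C1 + C2*erf(sqrt(10)*a/6)


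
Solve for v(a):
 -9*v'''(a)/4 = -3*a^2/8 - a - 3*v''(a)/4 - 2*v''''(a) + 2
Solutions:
 v(a) = C1 + C2*a - a^4/24 - 13*a^3/18 - 23*a^2/6 + (C3*sin(sqrt(15)*a/16) + C4*cos(sqrt(15)*a/16))*exp(9*a/16)


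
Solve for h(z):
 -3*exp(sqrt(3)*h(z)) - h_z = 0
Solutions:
 h(z) = sqrt(3)*(2*log(1/(C1 + 3*z)) - log(3))/6


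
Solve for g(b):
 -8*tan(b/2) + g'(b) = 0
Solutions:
 g(b) = C1 - 16*log(cos(b/2))


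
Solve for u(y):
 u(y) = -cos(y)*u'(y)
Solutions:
 u(y) = C1*sqrt(sin(y) - 1)/sqrt(sin(y) + 1)


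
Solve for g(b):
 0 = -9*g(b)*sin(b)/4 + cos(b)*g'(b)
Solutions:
 g(b) = C1/cos(b)^(9/4)


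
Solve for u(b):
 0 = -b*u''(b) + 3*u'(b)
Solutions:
 u(b) = C1 + C2*b^4


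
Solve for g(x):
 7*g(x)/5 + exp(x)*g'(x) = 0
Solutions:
 g(x) = C1*exp(7*exp(-x)/5)


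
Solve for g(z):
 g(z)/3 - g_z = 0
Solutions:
 g(z) = C1*exp(z/3)


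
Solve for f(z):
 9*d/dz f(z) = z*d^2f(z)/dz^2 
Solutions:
 f(z) = C1 + C2*z^10


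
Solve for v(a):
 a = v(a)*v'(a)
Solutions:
 v(a) = -sqrt(C1 + a^2)
 v(a) = sqrt(C1 + a^2)


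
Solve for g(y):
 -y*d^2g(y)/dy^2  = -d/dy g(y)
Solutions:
 g(y) = C1 + C2*y^2


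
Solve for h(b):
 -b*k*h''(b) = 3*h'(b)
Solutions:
 h(b) = C1 + b^(((re(k) - 3)*re(k) + im(k)^2)/(re(k)^2 + im(k)^2))*(C2*sin(3*log(b)*Abs(im(k))/(re(k)^2 + im(k)^2)) + C3*cos(3*log(b)*im(k)/(re(k)^2 + im(k)^2)))


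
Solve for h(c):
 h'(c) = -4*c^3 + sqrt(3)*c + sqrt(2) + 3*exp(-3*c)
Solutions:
 h(c) = C1 - c^4 + sqrt(3)*c^2/2 + sqrt(2)*c - exp(-3*c)


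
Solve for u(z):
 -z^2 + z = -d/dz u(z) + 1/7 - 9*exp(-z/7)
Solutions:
 u(z) = C1 + z^3/3 - z^2/2 + z/7 + 63*exp(-z/7)


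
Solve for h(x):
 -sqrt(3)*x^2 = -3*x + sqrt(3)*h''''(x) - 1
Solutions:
 h(x) = C1 + C2*x + C3*x^2 + C4*x^3 - x^6/360 + sqrt(3)*x^5/120 + sqrt(3)*x^4/72


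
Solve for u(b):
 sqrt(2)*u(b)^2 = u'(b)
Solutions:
 u(b) = -1/(C1 + sqrt(2)*b)


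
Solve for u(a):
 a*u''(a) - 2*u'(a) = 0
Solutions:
 u(a) = C1 + C2*a^3


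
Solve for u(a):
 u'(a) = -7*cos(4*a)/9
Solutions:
 u(a) = C1 - 7*sin(4*a)/36


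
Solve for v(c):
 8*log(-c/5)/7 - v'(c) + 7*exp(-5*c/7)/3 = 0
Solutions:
 v(c) = C1 + 8*c*log(-c)/7 + 8*c*(-log(5) - 1)/7 - 49*exp(-5*c/7)/15


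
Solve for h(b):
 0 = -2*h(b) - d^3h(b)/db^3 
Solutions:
 h(b) = C3*exp(-2^(1/3)*b) + (C1*sin(2^(1/3)*sqrt(3)*b/2) + C2*cos(2^(1/3)*sqrt(3)*b/2))*exp(2^(1/3)*b/2)


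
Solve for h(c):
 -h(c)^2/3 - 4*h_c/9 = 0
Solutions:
 h(c) = 4/(C1 + 3*c)


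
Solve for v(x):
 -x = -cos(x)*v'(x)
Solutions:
 v(x) = C1 + Integral(x/cos(x), x)


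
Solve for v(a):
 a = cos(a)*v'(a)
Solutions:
 v(a) = C1 + Integral(a/cos(a), a)


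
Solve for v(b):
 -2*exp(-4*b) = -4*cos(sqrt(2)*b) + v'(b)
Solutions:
 v(b) = C1 + 2*sqrt(2)*sin(sqrt(2)*b) + exp(-4*b)/2


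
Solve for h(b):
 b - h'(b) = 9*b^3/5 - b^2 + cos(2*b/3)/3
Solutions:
 h(b) = C1 - 9*b^4/20 + b^3/3 + b^2/2 - sin(2*b/3)/2


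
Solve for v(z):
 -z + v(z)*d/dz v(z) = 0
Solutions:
 v(z) = -sqrt(C1 + z^2)
 v(z) = sqrt(C1 + z^2)


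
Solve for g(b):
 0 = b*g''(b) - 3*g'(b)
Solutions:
 g(b) = C1 + C2*b^4


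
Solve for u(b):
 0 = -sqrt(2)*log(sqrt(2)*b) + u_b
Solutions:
 u(b) = C1 + sqrt(2)*b*log(b) - sqrt(2)*b + sqrt(2)*b*log(2)/2


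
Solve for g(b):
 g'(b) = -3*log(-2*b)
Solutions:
 g(b) = C1 - 3*b*log(-b) + 3*b*(1 - log(2))


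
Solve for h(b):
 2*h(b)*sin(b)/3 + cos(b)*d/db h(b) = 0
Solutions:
 h(b) = C1*cos(b)^(2/3)


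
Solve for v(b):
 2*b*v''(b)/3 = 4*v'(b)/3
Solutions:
 v(b) = C1 + C2*b^3


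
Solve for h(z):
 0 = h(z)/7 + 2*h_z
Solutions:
 h(z) = C1*exp(-z/14)


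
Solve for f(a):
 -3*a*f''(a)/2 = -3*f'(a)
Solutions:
 f(a) = C1 + C2*a^3


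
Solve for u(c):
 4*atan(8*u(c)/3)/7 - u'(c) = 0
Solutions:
 Integral(1/atan(8*_y/3), (_y, u(c))) = C1 + 4*c/7


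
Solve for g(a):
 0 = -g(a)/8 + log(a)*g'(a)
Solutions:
 g(a) = C1*exp(li(a)/8)


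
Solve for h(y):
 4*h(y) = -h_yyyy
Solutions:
 h(y) = (C1*sin(y) + C2*cos(y))*exp(-y) + (C3*sin(y) + C4*cos(y))*exp(y)


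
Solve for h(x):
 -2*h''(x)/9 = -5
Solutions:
 h(x) = C1 + C2*x + 45*x^2/4


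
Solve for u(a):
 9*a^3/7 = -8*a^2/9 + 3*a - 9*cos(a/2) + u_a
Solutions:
 u(a) = C1 + 9*a^4/28 + 8*a^3/27 - 3*a^2/2 + 18*sin(a/2)


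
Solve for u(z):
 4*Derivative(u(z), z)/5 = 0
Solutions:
 u(z) = C1


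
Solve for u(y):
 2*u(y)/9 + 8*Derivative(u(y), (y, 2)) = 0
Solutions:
 u(y) = C1*sin(y/6) + C2*cos(y/6)


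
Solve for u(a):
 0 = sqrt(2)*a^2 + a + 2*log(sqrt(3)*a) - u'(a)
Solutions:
 u(a) = C1 + sqrt(2)*a^3/3 + a^2/2 + 2*a*log(a) - 2*a + a*log(3)


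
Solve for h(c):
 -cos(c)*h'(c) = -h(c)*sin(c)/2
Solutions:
 h(c) = C1/sqrt(cos(c))


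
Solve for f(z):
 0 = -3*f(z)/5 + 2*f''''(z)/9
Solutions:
 f(z) = C1*exp(-30^(3/4)*z/10) + C2*exp(30^(3/4)*z/10) + C3*sin(30^(3/4)*z/10) + C4*cos(30^(3/4)*z/10)


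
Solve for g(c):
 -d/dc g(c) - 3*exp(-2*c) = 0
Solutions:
 g(c) = C1 + 3*exp(-2*c)/2


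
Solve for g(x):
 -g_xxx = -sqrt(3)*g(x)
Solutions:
 g(x) = C3*exp(3^(1/6)*x) + (C1*sin(3^(2/3)*x/2) + C2*cos(3^(2/3)*x/2))*exp(-3^(1/6)*x/2)


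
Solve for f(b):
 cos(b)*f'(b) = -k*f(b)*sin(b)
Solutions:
 f(b) = C1*exp(k*log(cos(b)))


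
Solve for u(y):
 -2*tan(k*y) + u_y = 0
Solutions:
 u(y) = C1 + 2*Piecewise((-log(cos(k*y))/k, Ne(k, 0)), (0, True))


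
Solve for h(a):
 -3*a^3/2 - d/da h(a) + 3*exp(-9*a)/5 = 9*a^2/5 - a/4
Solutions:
 h(a) = C1 - 3*a^4/8 - 3*a^3/5 + a^2/8 - exp(-9*a)/15


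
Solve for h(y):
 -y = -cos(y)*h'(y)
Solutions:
 h(y) = C1 + Integral(y/cos(y), y)


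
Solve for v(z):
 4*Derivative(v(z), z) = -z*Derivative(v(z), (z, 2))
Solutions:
 v(z) = C1 + C2/z^3


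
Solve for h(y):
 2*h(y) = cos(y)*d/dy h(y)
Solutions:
 h(y) = C1*(sin(y) + 1)/(sin(y) - 1)


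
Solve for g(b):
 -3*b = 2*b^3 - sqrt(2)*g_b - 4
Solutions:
 g(b) = C1 + sqrt(2)*b^4/4 + 3*sqrt(2)*b^2/4 - 2*sqrt(2)*b


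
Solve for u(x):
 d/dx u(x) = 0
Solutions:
 u(x) = C1


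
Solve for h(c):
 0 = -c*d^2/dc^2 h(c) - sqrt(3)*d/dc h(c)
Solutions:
 h(c) = C1 + C2*c^(1 - sqrt(3))


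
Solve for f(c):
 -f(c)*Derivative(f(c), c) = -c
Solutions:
 f(c) = -sqrt(C1 + c^2)
 f(c) = sqrt(C1 + c^2)


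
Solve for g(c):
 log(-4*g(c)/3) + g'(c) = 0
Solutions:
 Integral(1/(log(-_y) - log(3) + 2*log(2)), (_y, g(c))) = C1 - c


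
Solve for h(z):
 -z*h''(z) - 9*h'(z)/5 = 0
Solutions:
 h(z) = C1 + C2/z^(4/5)


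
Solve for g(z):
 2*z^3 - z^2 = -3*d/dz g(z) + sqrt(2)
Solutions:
 g(z) = C1 - z^4/6 + z^3/9 + sqrt(2)*z/3


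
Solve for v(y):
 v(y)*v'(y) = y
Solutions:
 v(y) = -sqrt(C1 + y^2)
 v(y) = sqrt(C1 + y^2)


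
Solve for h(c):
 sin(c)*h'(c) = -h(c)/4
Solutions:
 h(c) = C1*(cos(c) + 1)^(1/8)/(cos(c) - 1)^(1/8)


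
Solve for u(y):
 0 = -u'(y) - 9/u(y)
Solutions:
 u(y) = -sqrt(C1 - 18*y)
 u(y) = sqrt(C1 - 18*y)


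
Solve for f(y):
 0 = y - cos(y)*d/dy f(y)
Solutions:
 f(y) = C1 + Integral(y/cos(y), y)


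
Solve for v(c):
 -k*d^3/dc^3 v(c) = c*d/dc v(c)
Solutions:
 v(c) = C1 + Integral(C2*airyai(c*(-1/k)^(1/3)) + C3*airybi(c*(-1/k)^(1/3)), c)


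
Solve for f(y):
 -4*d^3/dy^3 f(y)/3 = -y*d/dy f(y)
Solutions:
 f(y) = C1 + Integral(C2*airyai(6^(1/3)*y/2) + C3*airybi(6^(1/3)*y/2), y)


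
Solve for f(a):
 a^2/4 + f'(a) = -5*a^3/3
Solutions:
 f(a) = C1 - 5*a^4/12 - a^3/12


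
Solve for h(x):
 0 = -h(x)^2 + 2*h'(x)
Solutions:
 h(x) = -2/(C1 + x)


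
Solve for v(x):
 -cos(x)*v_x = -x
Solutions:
 v(x) = C1 + Integral(x/cos(x), x)


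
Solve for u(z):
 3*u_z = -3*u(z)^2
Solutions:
 u(z) = 1/(C1 + z)


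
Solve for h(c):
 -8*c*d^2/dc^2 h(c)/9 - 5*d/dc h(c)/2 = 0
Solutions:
 h(c) = C1 + C2/c^(29/16)


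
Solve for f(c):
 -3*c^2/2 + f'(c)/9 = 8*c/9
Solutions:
 f(c) = C1 + 9*c^3/2 + 4*c^2


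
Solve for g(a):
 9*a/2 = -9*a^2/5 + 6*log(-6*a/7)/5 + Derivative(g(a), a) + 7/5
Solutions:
 g(a) = C1 + 3*a^3/5 + 9*a^2/4 - 6*a*log(-a)/5 + a*(-6*log(6) - 1 + 6*log(7))/5


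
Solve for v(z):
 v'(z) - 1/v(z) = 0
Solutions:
 v(z) = -sqrt(C1 + 2*z)
 v(z) = sqrt(C1 + 2*z)


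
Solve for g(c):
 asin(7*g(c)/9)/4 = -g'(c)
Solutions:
 Integral(1/asin(7*_y/9), (_y, g(c))) = C1 - c/4


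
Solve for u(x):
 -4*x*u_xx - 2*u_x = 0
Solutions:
 u(x) = C1 + C2*sqrt(x)


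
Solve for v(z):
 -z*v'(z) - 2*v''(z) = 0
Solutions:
 v(z) = C1 + C2*erf(z/2)


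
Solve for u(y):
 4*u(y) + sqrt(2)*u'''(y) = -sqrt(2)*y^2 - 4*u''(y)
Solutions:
 u(y) = C1*exp(y*(-4*sqrt(2) + 8/(3*sqrt(354) + 43*sqrt(2))^(1/3) + (3*sqrt(354) + 43*sqrt(2))^(1/3))/6)*sin(sqrt(3)*y*(-(3*sqrt(354) + 43*sqrt(2))^(1/3) + 8/(3*sqrt(354) + 43*sqrt(2))^(1/3))/6) + C2*exp(y*(-4*sqrt(2) + 8/(3*sqrt(354) + 43*sqrt(2))^(1/3) + (3*sqrt(354) + 43*sqrt(2))^(1/3))/6)*cos(sqrt(3)*y*(-(3*sqrt(354) + 43*sqrt(2))^(1/3) + 8/(3*sqrt(354) + 43*sqrt(2))^(1/3))/6) + C3*exp(-y*(8/(3*sqrt(354) + 43*sqrt(2))^(1/3) + 2*sqrt(2) + (3*sqrt(354) + 43*sqrt(2))^(1/3))/3) - sqrt(2)*y^2/4 + sqrt(2)/2


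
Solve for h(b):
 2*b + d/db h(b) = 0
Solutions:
 h(b) = C1 - b^2


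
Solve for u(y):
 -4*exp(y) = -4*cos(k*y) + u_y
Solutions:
 u(y) = C1 - 4*exp(y) + 4*sin(k*y)/k


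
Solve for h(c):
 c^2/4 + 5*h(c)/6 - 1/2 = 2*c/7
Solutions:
 h(c) = -3*c^2/10 + 12*c/35 + 3/5


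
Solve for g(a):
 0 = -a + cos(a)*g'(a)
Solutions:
 g(a) = C1 + Integral(a/cos(a), a)


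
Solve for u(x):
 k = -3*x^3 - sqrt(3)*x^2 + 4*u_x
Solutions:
 u(x) = C1 + k*x/4 + 3*x^4/16 + sqrt(3)*x^3/12


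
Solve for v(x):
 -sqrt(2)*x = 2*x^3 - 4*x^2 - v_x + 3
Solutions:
 v(x) = C1 + x^4/2 - 4*x^3/3 + sqrt(2)*x^2/2 + 3*x


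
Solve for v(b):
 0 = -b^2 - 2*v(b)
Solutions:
 v(b) = -b^2/2


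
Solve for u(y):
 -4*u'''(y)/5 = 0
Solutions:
 u(y) = C1 + C2*y + C3*y^2


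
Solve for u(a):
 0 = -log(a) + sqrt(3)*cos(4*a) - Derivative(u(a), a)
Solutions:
 u(a) = C1 - a*log(a) + a + sqrt(3)*sin(4*a)/4


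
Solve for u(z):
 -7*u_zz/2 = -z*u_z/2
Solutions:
 u(z) = C1 + C2*erfi(sqrt(14)*z/14)


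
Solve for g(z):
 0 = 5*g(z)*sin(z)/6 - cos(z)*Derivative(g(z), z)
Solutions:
 g(z) = C1/cos(z)^(5/6)


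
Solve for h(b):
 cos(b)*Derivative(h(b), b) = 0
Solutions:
 h(b) = C1


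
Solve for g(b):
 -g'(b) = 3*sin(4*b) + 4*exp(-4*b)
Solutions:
 g(b) = C1 + 3*cos(4*b)/4 + exp(-4*b)


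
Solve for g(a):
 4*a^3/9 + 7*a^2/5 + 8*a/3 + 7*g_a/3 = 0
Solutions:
 g(a) = C1 - a^4/21 - a^3/5 - 4*a^2/7


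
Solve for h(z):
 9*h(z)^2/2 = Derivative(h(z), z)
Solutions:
 h(z) = -2/(C1 + 9*z)


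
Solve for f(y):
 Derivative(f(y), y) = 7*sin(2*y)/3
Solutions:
 f(y) = C1 - 7*cos(2*y)/6


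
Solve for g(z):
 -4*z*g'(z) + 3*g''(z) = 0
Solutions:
 g(z) = C1 + C2*erfi(sqrt(6)*z/3)


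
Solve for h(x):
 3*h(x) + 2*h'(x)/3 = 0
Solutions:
 h(x) = C1*exp(-9*x/2)


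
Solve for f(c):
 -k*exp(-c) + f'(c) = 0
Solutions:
 f(c) = C1 - k*exp(-c)


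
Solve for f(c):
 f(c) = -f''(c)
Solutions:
 f(c) = C1*sin(c) + C2*cos(c)


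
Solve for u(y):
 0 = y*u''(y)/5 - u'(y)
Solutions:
 u(y) = C1 + C2*y^6


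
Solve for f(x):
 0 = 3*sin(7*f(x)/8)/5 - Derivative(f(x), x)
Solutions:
 -3*x/5 + 4*log(cos(7*f(x)/8) - 1)/7 - 4*log(cos(7*f(x)/8) + 1)/7 = C1


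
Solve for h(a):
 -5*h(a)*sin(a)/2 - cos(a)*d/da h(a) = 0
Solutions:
 h(a) = C1*cos(a)^(5/2)


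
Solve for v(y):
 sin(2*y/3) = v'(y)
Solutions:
 v(y) = C1 - 3*cos(2*y/3)/2


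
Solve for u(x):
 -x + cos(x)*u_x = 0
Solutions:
 u(x) = C1 + Integral(x/cos(x), x)


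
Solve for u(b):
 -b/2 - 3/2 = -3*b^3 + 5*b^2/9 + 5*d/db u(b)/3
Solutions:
 u(b) = C1 + 9*b^4/20 - b^3/9 - 3*b^2/20 - 9*b/10


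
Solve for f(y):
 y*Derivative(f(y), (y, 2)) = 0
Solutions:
 f(y) = C1 + C2*y


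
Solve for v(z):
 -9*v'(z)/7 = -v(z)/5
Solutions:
 v(z) = C1*exp(7*z/45)


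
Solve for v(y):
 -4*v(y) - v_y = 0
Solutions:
 v(y) = C1*exp(-4*y)


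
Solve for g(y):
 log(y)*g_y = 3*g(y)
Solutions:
 g(y) = C1*exp(3*li(y))


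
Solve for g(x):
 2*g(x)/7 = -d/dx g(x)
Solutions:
 g(x) = C1*exp(-2*x/7)


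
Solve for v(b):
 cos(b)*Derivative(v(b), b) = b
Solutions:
 v(b) = C1 + Integral(b/cos(b), b)


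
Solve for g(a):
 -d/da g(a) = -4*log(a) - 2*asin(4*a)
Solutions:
 g(a) = C1 + 4*a*log(a) + 2*a*asin(4*a) - 4*a + sqrt(1 - 16*a^2)/2


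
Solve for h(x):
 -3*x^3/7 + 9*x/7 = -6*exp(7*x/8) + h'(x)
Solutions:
 h(x) = C1 - 3*x^4/28 + 9*x^2/14 + 48*exp(7*x/8)/7


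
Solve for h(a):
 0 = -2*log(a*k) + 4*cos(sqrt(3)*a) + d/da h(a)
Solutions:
 h(a) = C1 + 2*a*log(a*k) - 2*a - 4*sqrt(3)*sin(sqrt(3)*a)/3


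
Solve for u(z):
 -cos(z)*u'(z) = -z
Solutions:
 u(z) = C1 + Integral(z/cos(z), z)


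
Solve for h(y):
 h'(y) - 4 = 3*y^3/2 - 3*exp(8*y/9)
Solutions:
 h(y) = C1 + 3*y^4/8 + 4*y - 27*exp(8*y/9)/8


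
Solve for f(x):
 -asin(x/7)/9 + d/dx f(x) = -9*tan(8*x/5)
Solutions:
 f(x) = C1 + x*asin(x/7)/9 + sqrt(49 - x^2)/9 + 45*log(cos(8*x/5))/8


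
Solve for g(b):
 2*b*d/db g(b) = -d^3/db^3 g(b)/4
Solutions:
 g(b) = C1 + Integral(C2*airyai(-2*b) + C3*airybi(-2*b), b)


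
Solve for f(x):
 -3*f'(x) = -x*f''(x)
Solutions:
 f(x) = C1 + C2*x^4


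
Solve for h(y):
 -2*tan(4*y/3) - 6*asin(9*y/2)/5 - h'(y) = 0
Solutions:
 h(y) = C1 - 6*y*asin(9*y/2)/5 - 2*sqrt(4 - 81*y^2)/15 + 3*log(cos(4*y/3))/2


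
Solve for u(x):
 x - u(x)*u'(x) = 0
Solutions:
 u(x) = -sqrt(C1 + x^2)
 u(x) = sqrt(C1 + x^2)


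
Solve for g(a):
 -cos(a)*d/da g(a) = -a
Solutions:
 g(a) = C1 + Integral(a/cos(a), a)


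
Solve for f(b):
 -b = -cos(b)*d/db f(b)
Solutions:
 f(b) = C1 + Integral(b/cos(b), b)


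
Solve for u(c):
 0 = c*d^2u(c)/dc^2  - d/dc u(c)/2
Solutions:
 u(c) = C1 + C2*c^(3/2)


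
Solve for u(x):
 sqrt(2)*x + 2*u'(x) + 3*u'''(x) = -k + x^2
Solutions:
 u(x) = C1 + C2*sin(sqrt(6)*x/3) + C3*cos(sqrt(6)*x/3) - k*x/2 + x^3/6 - sqrt(2)*x^2/4 - 3*x/2


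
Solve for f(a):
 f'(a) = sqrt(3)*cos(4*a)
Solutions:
 f(a) = C1 + sqrt(3)*sin(4*a)/4


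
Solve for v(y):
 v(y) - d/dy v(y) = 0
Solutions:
 v(y) = C1*exp(y)


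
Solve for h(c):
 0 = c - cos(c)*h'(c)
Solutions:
 h(c) = C1 + Integral(c/cos(c), c)


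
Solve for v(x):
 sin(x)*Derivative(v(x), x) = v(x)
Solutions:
 v(x) = C1*sqrt(cos(x) - 1)/sqrt(cos(x) + 1)


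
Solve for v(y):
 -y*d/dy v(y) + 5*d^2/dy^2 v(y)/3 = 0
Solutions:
 v(y) = C1 + C2*erfi(sqrt(30)*y/10)


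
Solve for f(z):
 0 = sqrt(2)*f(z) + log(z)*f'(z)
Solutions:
 f(z) = C1*exp(-sqrt(2)*li(z))


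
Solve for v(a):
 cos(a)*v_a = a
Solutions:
 v(a) = C1 + Integral(a/cos(a), a)


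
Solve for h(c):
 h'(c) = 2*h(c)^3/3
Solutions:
 h(c) = -sqrt(6)*sqrt(-1/(C1 + 2*c))/2
 h(c) = sqrt(6)*sqrt(-1/(C1 + 2*c))/2


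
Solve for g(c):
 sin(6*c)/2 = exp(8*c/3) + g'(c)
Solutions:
 g(c) = C1 - 3*exp(8*c/3)/8 - cos(6*c)/12


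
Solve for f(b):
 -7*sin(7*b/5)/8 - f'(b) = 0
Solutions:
 f(b) = C1 + 5*cos(7*b/5)/8


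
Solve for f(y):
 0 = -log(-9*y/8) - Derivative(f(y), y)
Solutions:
 f(y) = C1 - y*log(-y) + y*(-2*log(3) + 1 + 3*log(2))


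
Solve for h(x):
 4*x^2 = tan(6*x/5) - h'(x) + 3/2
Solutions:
 h(x) = C1 - 4*x^3/3 + 3*x/2 - 5*log(cos(6*x/5))/6


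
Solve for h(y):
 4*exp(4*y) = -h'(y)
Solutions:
 h(y) = C1 - exp(4*y)


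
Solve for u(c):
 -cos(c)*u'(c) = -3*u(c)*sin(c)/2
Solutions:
 u(c) = C1/cos(c)^(3/2)


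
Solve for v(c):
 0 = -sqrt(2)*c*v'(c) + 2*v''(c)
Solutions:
 v(c) = C1 + C2*erfi(2^(1/4)*c/2)


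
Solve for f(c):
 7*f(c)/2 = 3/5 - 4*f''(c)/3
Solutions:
 f(c) = C1*sin(sqrt(42)*c/4) + C2*cos(sqrt(42)*c/4) + 6/35


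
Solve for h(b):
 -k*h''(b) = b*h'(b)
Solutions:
 h(b) = C1 + C2*sqrt(k)*erf(sqrt(2)*b*sqrt(1/k)/2)


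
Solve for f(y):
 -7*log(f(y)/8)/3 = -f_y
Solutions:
 3*Integral(1/(-log(_y) + 3*log(2)), (_y, f(y)))/7 = C1 - y


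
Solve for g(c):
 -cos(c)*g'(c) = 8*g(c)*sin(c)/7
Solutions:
 g(c) = C1*cos(c)^(8/7)


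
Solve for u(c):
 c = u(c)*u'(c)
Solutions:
 u(c) = -sqrt(C1 + c^2)
 u(c) = sqrt(C1 + c^2)


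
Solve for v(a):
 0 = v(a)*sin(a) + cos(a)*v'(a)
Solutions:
 v(a) = C1*cos(a)


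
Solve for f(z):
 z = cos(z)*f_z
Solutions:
 f(z) = C1 + Integral(z/cos(z), z)


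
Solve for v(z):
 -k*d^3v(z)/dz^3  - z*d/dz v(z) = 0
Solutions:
 v(z) = C1 + Integral(C2*airyai(z*(-1/k)^(1/3)) + C3*airybi(z*(-1/k)^(1/3)), z)


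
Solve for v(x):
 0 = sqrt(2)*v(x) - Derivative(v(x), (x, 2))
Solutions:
 v(x) = C1*exp(-2^(1/4)*x) + C2*exp(2^(1/4)*x)


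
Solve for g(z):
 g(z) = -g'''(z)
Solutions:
 g(z) = C3*exp(-z) + (C1*sin(sqrt(3)*z/2) + C2*cos(sqrt(3)*z/2))*exp(z/2)


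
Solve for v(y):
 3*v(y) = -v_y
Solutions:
 v(y) = C1*exp(-3*y)


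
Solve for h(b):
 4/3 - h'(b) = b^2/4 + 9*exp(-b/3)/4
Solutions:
 h(b) = C1 - b^3/12 + 4*b/3 + 27*exp(-b/3)/4


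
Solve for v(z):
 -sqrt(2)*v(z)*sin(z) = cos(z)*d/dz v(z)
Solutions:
 v(z) = C1*cos(z)^(sqrt(2))


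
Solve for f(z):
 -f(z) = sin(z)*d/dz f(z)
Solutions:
 f(z) = C1*sqrt(cos(z) + 1)/sqrt(cos(z) - 1)


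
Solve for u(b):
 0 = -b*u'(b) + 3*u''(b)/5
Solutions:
 u(b) = C1 + C2*erfi(sqrt(30)*b/6)


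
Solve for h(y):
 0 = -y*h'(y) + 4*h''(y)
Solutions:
 h(y) = C1 + C2*erfi(sqrt(2)*y/4)


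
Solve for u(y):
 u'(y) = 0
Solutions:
 u(y) = C1


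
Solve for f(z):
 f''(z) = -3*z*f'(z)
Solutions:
 f(z) = C1 + C2*erf(sqrt(6)*z/2)


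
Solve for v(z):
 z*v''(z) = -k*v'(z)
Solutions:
 v(z) = C1 + z^(1 - re(k))*(C2*sin(log(z)*Abs(im(k))) + C3*cos(log(z)*im(k)))


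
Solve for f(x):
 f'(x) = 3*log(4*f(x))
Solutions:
 -Integral(1/(log(_y) + 2*log(2)), (_y, f(x)))/3 = C1 - x


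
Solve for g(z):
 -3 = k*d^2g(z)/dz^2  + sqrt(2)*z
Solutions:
 g(z) = C1 + C2*z - sqrt(2)*z^3/(6*k) - 3*z^2/(2*k)


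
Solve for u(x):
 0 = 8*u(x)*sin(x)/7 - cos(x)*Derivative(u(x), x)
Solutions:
 u(x) = C1/cos(x)^(8/7)


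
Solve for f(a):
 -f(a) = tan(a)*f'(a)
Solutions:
 f(a) = C1/sin(a)


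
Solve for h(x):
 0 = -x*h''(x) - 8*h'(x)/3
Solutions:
 h(x) = C1 + C2/x^(5/3)


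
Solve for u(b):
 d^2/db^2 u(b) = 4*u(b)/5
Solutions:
 u(b) = C1*exp(-2*sqrt(5)*b/5) + C2*exp(2*sqrt(5)*b/5)


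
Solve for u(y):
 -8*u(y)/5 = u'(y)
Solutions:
 u(y) = C1*exp(-8*y/5)


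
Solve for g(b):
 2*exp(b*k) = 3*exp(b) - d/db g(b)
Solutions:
 g(b) = C1 + 3*exp(b) - 2*exp(b*k)/k


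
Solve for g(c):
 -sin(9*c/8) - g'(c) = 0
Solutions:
 g(c) = C1 + 8*cos(9*c/8)/9


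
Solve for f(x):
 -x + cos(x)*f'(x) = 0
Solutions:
 f(x) = C1 + Integral(x/cos(x), x)


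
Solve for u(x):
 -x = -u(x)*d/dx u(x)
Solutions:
 u(x) = -sqrt(C1 + x^2)
 u(x) = sqrt(C1 + x^2)


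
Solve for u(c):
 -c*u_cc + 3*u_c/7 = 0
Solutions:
 u(c) = C1 + C2*c^(10/7)


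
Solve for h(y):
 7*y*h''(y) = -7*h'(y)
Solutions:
 h(y) = C1 + C2*log(y)


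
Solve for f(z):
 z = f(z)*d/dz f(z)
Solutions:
 f(z) = -sqrt(C1 + z^2)
 f(z) = sqrt(C1 + z^2)


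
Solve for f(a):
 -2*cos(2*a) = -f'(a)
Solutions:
 f(a) = C1 + sin(2*a)


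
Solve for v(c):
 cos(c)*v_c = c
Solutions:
 v(c) = C1 + Integral(c/cos(c), c)


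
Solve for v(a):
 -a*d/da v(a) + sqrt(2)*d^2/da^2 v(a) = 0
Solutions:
 v(a) = C1 + C2*erfi(2^(1/4)*a/2)


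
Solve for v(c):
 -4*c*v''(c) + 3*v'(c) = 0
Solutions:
 v(c) = C1 + C2*c^(7/4)


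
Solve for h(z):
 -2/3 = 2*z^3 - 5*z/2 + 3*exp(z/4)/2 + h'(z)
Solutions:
 h(z) = C1 - z^4/2 + 5*z^2/4 - 2*z/3 - 6*exp(z/4)


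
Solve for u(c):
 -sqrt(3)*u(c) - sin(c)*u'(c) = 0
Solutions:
 u(c) = C1*(cos(c) + 1)^(sqrt(3)/2)/(cos(c) - 1)^(sqrt(3)/2)


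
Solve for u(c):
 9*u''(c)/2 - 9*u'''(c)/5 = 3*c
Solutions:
 u(c) = C1 + C2*c + C3*exp(5*c/2) + c^3/9 + 2*c^2/15


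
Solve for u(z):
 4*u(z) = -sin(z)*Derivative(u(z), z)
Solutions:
 u(z) = C1*(cos(z)^2 + 2*cos(z) + 1)/(cos(z)^2 - 2*cos(z) + 1)


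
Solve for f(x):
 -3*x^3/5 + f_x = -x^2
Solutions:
 f(x) = C1 + 3*x^4/20 - x^3/3


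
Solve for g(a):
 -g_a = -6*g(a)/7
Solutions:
 g(a) = C1*exp(6*a/7)


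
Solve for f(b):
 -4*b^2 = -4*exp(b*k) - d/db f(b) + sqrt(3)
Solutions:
 f(b) = C1 + 4*b^3/3 + sqrt(3)*b - 4*exp(b*k)/k


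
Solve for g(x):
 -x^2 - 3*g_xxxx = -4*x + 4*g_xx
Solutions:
 g(x) = C1 + C2*x + C3*sin(2*sqrt(3)*x/3) + C4*cos(2*sqrt(3)*x/3) - x^4/48 + x^3/6 + 3*x^2/16


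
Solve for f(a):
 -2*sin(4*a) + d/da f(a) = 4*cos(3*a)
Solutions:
 f(a) = C1 + 4*sin(3*a)/3 - cos(4*a)/2


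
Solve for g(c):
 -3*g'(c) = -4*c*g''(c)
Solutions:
 g(c) = C1 + C2*c^(7/4)


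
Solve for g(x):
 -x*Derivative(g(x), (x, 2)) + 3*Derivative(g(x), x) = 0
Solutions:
 g(x) = C1 + C2*x^4


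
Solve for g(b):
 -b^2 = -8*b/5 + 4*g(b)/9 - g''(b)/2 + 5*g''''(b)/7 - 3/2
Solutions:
 g(b) = -9*b^2/4 + 18*b/5 + (C1*sin(5^(3/4)*sqrt(6)*7^(1/4)*b*sin(atan(sqrt(1799)/21)/2)/15) + C2*cos(5^(3/4)*sqrt(6)*7^(1/4)*b*sin(atan(sqrt(1799)/21)/2)/15))*exp(-5^(3/4)*sqrt(6)*7^(1/4)*b*cos(atan(sqrt(1799)/21)/2)/15) + (C3*sin(5^(3/4)*sqrt(6)*7^(1/4)*b*sin(atan(sqrt(1799)/21)/2)/15) + C4*cos(5^(3/4)*sqrt(6)*7^(1/4)*b*sin(atan(sqrt(1799)/21)/2)/15))*exp(5^(3/4)*sqrt(6)*7^(1/4)*b*cos(atan(sqrt(1799)/21)/2)/15) - 27/16


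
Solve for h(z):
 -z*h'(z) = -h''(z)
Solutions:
 h(z) = C1 + C2*erfi(sqrt(2)*z/2)


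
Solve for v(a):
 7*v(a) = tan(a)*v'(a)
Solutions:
 v(a) = C1*sin(a)^7


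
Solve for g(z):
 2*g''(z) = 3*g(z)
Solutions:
 g(z) = C1*exp(-sqrt(6)*z/2) + C2*exp(sqrt(6)*z/2)


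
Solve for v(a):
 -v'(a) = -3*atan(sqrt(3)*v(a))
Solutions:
 Integral(1/atan(sqrt(3)*_y), (_y, v(a))) = C1 + 3*a


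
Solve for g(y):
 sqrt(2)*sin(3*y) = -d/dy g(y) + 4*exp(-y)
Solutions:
 g(y) = C1 + sqrt(2)*cos(3*y)/3 - 4*exp(-y)


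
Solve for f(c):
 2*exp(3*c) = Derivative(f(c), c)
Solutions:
 f(c) = C1 + 2*exp(3*c)/3


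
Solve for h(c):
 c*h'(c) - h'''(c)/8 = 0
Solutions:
 h(c) = C1 + Integral(C2*airyai(2*c) + C3*airybi(2*c), c)


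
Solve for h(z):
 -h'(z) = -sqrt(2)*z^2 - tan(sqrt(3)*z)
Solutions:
 h(z) = C1 + sqrt(2)*z^3/3 - sqrt(3)*log(cos(sqrt(3)*z))/3


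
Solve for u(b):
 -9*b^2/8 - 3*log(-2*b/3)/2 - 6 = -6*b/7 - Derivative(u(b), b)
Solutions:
 u(b) = C1 + 3*b^3/8 - 3*b^2/7 + 3*b*log(-b)/2 + b*(-2*log(3) + log(2) + log(6)/2 + 9/2)


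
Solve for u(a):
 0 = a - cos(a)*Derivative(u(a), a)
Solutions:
 u(a) = C1 + Integral(a/cos(a), a)


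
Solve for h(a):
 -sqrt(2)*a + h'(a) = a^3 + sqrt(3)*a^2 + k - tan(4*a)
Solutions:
 h(a) = C1 + a^4/4 + sqrt(3)*a^3/3 + sqrt(2)*a^2/2 + a*k + log(cos(4*a))/4


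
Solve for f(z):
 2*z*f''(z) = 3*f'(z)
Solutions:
 f(z) = C1 + C2*z^(5/2)


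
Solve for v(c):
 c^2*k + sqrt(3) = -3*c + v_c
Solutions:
 v(c) = C1 + c^3*k/3 + 3*c^2/2 + sqrt(3)*c


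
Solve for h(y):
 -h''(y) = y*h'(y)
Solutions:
 h(y) = C1 + C2*erf(sqrt(2)*y/2)


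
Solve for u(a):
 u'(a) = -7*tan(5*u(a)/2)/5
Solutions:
 u(a) = -2*asin(C1*exp(-7*a/2))/5 + 2*pi/5
 u(a) = 2*asin(C1*exp(-7*a/2))/5


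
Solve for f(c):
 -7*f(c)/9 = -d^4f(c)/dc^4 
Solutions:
 f(c) = C1*exp(-sqrt(3)*7^(1/4)*c/3) + C2*exp(sqrt(3)*7^(1/4)*c/3) + C3*sin(sqrt(3)*7^(1/4)*c/3) + C4*cos(sqrt(3)*7^(1/4)*c/3)


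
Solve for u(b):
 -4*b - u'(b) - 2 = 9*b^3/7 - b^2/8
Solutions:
 u(b) = C1 - 9*b^4/28 + b^3/24 - 2*b^2 - 2*b


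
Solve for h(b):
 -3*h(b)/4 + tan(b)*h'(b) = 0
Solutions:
 h(b) = C1*sin(b)^(3/4)


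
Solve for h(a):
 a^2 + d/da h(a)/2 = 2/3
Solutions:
 h(a) = C1 - 2*a^3/3 + 4*a/3


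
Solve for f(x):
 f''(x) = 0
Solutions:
 f(x) = C1 + C2*x


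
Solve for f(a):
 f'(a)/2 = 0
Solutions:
 f(a) = C1


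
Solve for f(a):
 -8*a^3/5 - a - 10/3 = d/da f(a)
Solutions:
 f(a) = C1 - 2*a^4/5 - a^2/2 - 10*a/3


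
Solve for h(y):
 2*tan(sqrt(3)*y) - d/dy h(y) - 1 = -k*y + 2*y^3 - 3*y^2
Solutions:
 h(y) = C1 + k*y^2/2 - y^4/2 + y^3 - y - 2*sqrt(3)*log(cos(sqrt(3)*y))/3


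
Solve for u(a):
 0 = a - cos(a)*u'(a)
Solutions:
 u(a) = C1 + Integral(a/cos(a), a)


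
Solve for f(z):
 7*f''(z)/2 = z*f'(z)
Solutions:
 f(z) = C1 + C2*erfi(sqrt(7)*z/7)


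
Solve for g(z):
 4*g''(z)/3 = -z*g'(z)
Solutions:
 g(z) = C1 + C2*erf(sqrt(6)*z/4)


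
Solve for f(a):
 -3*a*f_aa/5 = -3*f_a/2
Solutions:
 f(a) = C1 + C2*a^(7/2)


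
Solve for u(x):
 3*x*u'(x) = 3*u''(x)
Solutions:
 u(x) = C1 + C2*erfi(sqrt(2)*x/2)


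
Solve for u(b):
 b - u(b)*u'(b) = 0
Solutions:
 u(b) = -sqrt(C1 + b^2)
 u(b) = sqrt(C1 + b^2)


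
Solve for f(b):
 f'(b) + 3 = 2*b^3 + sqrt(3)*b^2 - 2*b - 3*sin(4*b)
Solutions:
 f(b) = C1 + b^4/2 + sqrt(3)*b^3/3 - b^2 - 3*b + 3*cos(4*b)/4


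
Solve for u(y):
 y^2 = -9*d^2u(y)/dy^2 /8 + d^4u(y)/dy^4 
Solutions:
 u(y) = C1 + C2*y + C3*exp(-3*sqrt(2)*y/4) + C4*exp(3*sqrt(2)*y/4) - 2*y^4/27 - 64*y^2/81


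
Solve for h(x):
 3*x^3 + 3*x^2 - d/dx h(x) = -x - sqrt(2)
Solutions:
 h(x) = C1 + 3*x^4/4 + x^3 + x^2/2 + sqrt(2)*x


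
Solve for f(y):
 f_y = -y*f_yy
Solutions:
 f(y) = C1 + C2*log(y)


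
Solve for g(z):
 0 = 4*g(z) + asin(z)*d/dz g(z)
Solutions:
 g(z) = C1*exp(-4*Integral(1/asin(z), z))


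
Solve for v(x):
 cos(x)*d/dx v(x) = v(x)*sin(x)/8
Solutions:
 v(x) = C1/cos(x)^(1/8)


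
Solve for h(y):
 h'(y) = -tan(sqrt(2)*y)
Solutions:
 h(y) = C1 + sqrt(2)*log(cos(sqrt(2)*y))/2


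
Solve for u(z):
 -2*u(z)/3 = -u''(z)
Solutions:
 u(z) = C1*exp(-sqrt(6)*z/3) + C2*exp(sqrt(6)*z/3)


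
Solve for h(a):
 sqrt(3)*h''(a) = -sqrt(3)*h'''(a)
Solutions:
 h(a) = C1 + C2*a + C3*exp(-a)


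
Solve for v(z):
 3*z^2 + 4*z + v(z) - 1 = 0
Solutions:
 v(z) = -3*z^2 - 4*z + 1


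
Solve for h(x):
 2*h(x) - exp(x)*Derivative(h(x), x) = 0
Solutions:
 h(x) = C1*exp(-2*exp(-x))


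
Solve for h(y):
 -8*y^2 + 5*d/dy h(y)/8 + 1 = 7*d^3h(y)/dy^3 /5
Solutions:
 h(y) = C1 + C2*exp(-5*sqrt(14)*y/28) + C3*exp(5*sqrt(14)*y/28) + 64*y^3/15 + 6968*y/125


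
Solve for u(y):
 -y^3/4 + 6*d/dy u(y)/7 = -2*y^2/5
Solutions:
 u(y) = C1 + 7*y^4/96 - 7*y^3/45


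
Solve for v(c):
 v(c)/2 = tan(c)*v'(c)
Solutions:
 v(c) = C1*sqrt(sin(c))


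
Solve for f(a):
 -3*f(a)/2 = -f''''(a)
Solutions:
 f(a) = C1*exp(-2^(3/4)*3^(1/4)*a/2) + C2*exp(2^(3/4)*3^(1/4)*a/2) + C3*sin(2^(3/4)*3^(1/4)*a/2) + C4*cos(2^(3/4)*3^(1/4)*a/2)


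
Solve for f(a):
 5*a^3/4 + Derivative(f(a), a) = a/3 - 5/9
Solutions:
 f(a) = C1 - 5*a^4/16 + a^2/6 - 5*a/9


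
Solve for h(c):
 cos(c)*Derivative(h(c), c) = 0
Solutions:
 h(c) = C1


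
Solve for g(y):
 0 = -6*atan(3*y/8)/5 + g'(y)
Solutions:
 g(y) = C1 + 6*y*atan(3*y/8)/5 - 8*log(9*y^2 + 64)/5


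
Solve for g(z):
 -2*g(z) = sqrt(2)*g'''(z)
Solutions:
 g(z) = C3*exp(-2^(1/6)*z) + (C1*sin(2^(1/6)*sqrt(3)*z/2) + C2*cos(2^(1/6)*sqrt(3)*z/2))*exp(2^(1/6)*z/2)


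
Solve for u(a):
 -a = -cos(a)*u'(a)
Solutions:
 u(a) = C1 + Integral(a/cos(a), a)


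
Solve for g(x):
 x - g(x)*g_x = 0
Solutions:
 g(x) = -sqrt(C1 + x^2)
 g(x) = sqrt(C1 + x^2)


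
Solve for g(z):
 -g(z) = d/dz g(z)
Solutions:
 g(z) = C1*exp(-z)


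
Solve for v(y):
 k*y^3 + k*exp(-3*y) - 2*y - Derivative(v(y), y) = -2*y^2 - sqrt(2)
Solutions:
 v(y) = C1 + k*y^4/4 - k*exp(-3*y)/3 + 2*y^3/3 - y^2 + sqrt(2)*y


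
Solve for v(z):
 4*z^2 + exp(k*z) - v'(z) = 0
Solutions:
 v(z) = C1 + 4*z^3/3 + exp(k*z)/k


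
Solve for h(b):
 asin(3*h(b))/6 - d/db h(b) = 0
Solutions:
 Integral(1/asin(3*_y), (_y, h(b))) = C1 + b/6


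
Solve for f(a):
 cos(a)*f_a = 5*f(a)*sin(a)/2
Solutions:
 f(a) = C1/cos(a)^(5/2)


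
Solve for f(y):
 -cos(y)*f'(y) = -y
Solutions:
 f(y) = C1 + Integral(y/cos(y), y)


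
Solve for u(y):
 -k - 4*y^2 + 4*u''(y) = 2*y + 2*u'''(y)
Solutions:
 u(y) = C1 + C2*y + C3*exp(2*y) + y^4/12 + y^3/4 + y^2*(k + 3)/8


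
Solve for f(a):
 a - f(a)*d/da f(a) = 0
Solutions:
 f(a) = -sqrt(C1 + a^2)
 f(a) = sqrt(C1 + a^2)


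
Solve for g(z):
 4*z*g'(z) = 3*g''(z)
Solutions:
 g(z) = C1 + C2*erfi(sqrt(6)*z/3)


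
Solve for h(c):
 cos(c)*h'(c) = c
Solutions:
 h(c) = C1 + Integral(c/cos(c), c)


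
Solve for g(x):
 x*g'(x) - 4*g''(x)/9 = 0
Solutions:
 g(x) = C1 + C2*erfi(3*sqrt(2)*x/4)


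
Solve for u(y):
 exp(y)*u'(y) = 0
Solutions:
 u(y) = C1


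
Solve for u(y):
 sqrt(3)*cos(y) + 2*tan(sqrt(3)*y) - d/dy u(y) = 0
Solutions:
 u(y) = C1 - 2*sqrt(3)*log(cos(sqrt(3)*y))/3 + sqrt(3)*sin(y)
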